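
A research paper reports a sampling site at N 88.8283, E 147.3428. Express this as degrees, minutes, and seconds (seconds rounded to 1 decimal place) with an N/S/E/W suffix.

φ: whole degrees 88; 49.69800′ → 49′ and 41.880″
λ: 0.342800 × 60 = 20.56800′ → 20′, remainder × 60 = 34.080″

88°49′41.9″ N, 147°20′34.1″ E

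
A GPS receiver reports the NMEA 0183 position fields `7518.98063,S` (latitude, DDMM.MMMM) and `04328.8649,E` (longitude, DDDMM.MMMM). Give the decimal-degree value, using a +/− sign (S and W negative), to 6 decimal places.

φ: split at 2 digits → 75° and 18.98063′; 75 + 18.98063/60 = 75.3163438
S → negative
λ: degrees = first 3 digits = 43, minutes = 28.8649; 43 + 28.8649/60 = 43.4810817
E ⇒ keep positive

-75.316344, 43.481082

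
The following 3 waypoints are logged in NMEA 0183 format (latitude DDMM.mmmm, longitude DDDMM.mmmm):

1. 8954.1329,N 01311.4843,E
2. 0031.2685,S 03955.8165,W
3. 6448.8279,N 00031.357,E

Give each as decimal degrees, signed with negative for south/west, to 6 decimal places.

1. 89.902215, 13.191405
2. -0.521142, -39.930275
3. 64.813798, 0.522617

Point 1:
  Lat: split at 2 digits → 89° and 54.1329′; 89 + 54.1329/60 = 89.9022150
  N ⇒ keep positive
  Lon: split at 3 digits → 013° and 11.4843′; 13 + 11.4843/60 = 13.1914050
  E ⇒ keep positive
Point 2:
  φ: degrees = first 2 digits = 0, minutes = 31.2685; 0 + 31.2685/60 = 0.5211417
  S → negative
  Longitude: degrees = first 3 digits = 39, minutes = 55.8165; 39 + 55.8165/60 = 39.9302750
  W ⇒ negate
Point 3:
  φ: split at 2 digits → 64° and 48.8279′; 64 + 48.8279/60 = 64.8137983
  N ⇒ keep positive
  λ: split at 3 digits → 000° and 31.357′; 0 + 31.357/60 = 0.5226167
  E ⇒ keep positive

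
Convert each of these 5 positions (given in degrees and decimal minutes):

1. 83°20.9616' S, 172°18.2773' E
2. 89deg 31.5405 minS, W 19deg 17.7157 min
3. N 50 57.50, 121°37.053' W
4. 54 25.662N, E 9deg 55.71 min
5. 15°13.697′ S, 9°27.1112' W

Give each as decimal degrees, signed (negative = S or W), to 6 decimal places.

1. -83.349360, 172.304622
2. -89.525675, -19.295262
3. 50.958333, -121.617550
4. 54.427700, 9.928500
5. -15.228283, -9.451853

Point 1:
  Latitude: 83 + 20.9616/60 = 83.3493600
  S ⇒ negate
  Lon: 18.2773′ = 0.304622°; total 172.3046217
  E ⇒ keep positive
Point 2:
  Lat: 89 + 31.5405/60 = 89.5256750
  hemisphere S, so the sign is −
  λ: 17.7157′ = 0.295262°; total 19.2952617
  W ⇒ negate
Point 3:
  Lat: 50 + 57.5/60 = 50.9583333
  N → positive
  λ: 121 + 37.053/60 = 121.6175500
  hemisphere W, so the sign is −
Point 4:
  Lat: 54 + 25.662/60 = 54.4277000
  N → positive
  Longitude: 9 + 55.71/60 = 9.9285000
  E → positive
Point 5:
  Lat: 13.697′ = 0.228283°; total 15.2282833
  S ⇒ negate
  Lon: 27.1112′ = 0.451853°; total 9.4518533
  W → negative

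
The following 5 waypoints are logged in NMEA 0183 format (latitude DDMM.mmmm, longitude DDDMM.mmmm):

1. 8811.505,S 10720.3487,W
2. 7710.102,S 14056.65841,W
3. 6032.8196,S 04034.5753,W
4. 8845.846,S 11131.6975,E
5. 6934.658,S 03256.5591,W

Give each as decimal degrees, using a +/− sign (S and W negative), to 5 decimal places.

1. -88.19175, -107.33915
2. -77.16837, -140.94431
3. -60.54699, -40.57626
4. -88.76410, 111.52829
5. -69.57763, -32.94265

Point 1:
  Lat: split at 2 digits → 88° and 11.505′; 88 + 11.505/60 = 88.191750
  S ⇒ negate
  Longitude: degrees = first 3 digits = 107, minutes = 20.3487; 107 + 20.3487/60 = 107.339145
  W ⇒ negate
Point 2:
  Lat: split at 2 digits → 77° and 10.102′; 77 + 10.102/60 = 77.168367
  hemisphere S, so the sign is −
  Lon: degrees = first 3 digits = 140, minutes = 56.65841; 140 + 56.65841/60 = 140.944307
  W → negative
Point 3:
  Lat: degrees = first 2 digits = 60, minutes = 32.8196; 60 + 32.8196/60 = 60.546993
  S → negative
  Longitude: split at 3 digits → 040° and 34.5753′; 40 + 34.5753/60 = 40.576255
  W ⇒ negate
Point 4:
  Lat: degrees = first 2 digits = 88, minutes = 45.846; 88 + 45.846/60 = 88.764100
  S ⇒ negate
  λ: split at 3 digits → 111° and 31.6975′; 111 + 31.6975/60 = 111.528292
  E ⇒ keep positive
Point 5:
  Lat: degrees = first 2 digits = 69, minutes = 34.658; 69 + 34.658/60 = 69.577633
  S ⇒ negate
  λ: degrees = first 3 digits = 32, minutes = 56.5591; 32 + 56.5591/60 = 32.942652
  W → negative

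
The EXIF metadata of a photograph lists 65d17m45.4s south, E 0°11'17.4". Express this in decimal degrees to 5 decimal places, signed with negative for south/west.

-65.29594, 0.18817

Lat: 65 + 17/60 + 45.4/3600 = 65.295944
S → negative
Lon: 11′ + 17.4″ = 11.29000′; 0 + 11.29000/60 = 0.188167
E → positive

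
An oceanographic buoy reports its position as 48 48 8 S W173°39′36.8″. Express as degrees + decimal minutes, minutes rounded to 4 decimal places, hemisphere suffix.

Lat: 48 + 8/60 = 48.133333′
Lon: seconds/60 = 0.61333; minutes = 39 + 0.61333 = 39.613333

48° 48.1333′ S, 173° 39.6133′ W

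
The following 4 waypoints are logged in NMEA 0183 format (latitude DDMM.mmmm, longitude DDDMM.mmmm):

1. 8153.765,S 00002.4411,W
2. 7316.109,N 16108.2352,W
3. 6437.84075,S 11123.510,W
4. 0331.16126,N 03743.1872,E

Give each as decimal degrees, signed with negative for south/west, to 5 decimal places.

1. -81.89608, -0.04069
2. 73.26848, -161.13725
3. -64.63068, -111.39183
4. 3.51935, 37.71979

Point 1:
  Latitude: split at 2 digits → 81° and 53.765′; 81 + 53.765/60 = 81.896083
  S ⇒ negate
  Longitude: degrees = first 3 digits = 0, minutes = 2.4411; 0 + 2.4411/60 = 0.040685
  hemisphere W, so the sign is −
Point 2:
  Latitude: split at 2 digits → 73° and 16.109′; 73 + 16.109/60 = 73.268483
  N ⇒ keep positive
  Longitude: split at 3 digits → 161° and 8.2352′; 161 + 8.2352/60 = 161.137253
  W ⇒ negate
Point 3:
  Lat: split at 2 digits → 64° and 37.84075′; 64 + 37.84075/60 = 64.630679
  S → negative
  Lon: split at 3 digits → 111° and 23.51′; 111 + 23.51/60 = 111.391833
  hemisphere W, so the sign is −
Point 4:
  Latitude: split at 2 digits → 03° and 31.16126′; 3 + 31.16126/60 = 3.519354
  N ⇒ keep positive
  Longitude: split at 3 digits → 037° and 43.1872′; 37 + 43.1872/60 = 37.719787
  E → positive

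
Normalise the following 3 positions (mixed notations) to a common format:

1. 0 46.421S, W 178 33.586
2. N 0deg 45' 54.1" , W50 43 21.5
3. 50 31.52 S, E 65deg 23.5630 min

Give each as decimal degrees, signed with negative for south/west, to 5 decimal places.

1. -0.77368, -178.55977
2. 0.76503, -50.72264
3. -50.52533, 65.39272

Point 1:
  Latitude: 0 + 46.421/60 = 0.773683
  hemisphere S, so the sign is −
  Lon: 178 + 33.586/60 = 178.559767
  W → negative
Point 2:
  Latitude: 0 + 45/60 + 54.1/3600 = 0.765028
  N ⇒ keep positive
  λ: 43′ + 21.5″ = 43.35833′; 50 + 43.35833/60 = 50.722639
  W ⇒ negate
Point 3:
  φ: 31.52′ = 0.525333°; total 50.525333
  hemisphere S, so the sign is −
  λ: 65 + 23.563/60 = 65.392717
  E ⇒ keep positive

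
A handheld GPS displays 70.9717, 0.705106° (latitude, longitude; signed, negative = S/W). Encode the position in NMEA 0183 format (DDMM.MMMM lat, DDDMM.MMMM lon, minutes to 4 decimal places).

7058.3020,N / 00042.3064,E

Latitude: 70° + 0.971700 × 60 = 70° 58.302000′
λ: 0° + 0.705106 × 60 = 0° 42.306360′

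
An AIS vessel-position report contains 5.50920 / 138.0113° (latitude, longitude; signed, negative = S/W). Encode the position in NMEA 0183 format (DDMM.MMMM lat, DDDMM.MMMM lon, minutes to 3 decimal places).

0530.552,N / 13800.678,E

Lat: 5° + 0.509200 × 60 = 5° 30.55200′
Longitude: fractional part 0.011300 → 0.67800 minutes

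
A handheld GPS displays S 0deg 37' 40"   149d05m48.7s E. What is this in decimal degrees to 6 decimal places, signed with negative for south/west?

-0.627778, 149.096861

Lat: 37′ + 40″ = 37.66667′; 0 + 37.66667/60 = 0.6277778
S → negative
Lon: 5′ + 48.7″ = 5.81167′; 149 + 5.81167/60 = 149.0968611
E → positive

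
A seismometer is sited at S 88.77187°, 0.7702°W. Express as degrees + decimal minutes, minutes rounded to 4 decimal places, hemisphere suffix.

Latitude: minutes = (88.771870 − 88) × 60 = 46.312200
λ: fractional part 0.770200 → 46.212000 minutes

88° 46.3122′ S, 0° 46.2120′ W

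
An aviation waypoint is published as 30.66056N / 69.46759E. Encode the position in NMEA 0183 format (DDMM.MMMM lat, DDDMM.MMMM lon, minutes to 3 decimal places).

3039.634,N / 06928.055,E

Lat: fractional part 0.660560 → 39.63360 minutes
Longitude: fractional part 0.467590 → 28.05540 minutes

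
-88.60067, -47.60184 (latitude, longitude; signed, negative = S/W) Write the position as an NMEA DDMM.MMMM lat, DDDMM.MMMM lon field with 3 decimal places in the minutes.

8836.040,S / 04736.110,W

Latitude is negative → S; |value| = 88.600670
Lat: fractional part 0.600670 → 36.04020 minutes
Longitude is negative → W; |value| = 47.601840
Lon: minutes = (47.601840 − 47) × 60 = 36.11040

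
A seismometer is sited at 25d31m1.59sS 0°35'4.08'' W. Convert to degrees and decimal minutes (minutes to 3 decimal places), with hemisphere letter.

25° 31.027′ S, 0° 35.068′ W

φ: 31 + 1.59/60 = 31.02650′
Lon: seconds/60 = 0.06800; minutes = 35 + 0.06800 = 35.06800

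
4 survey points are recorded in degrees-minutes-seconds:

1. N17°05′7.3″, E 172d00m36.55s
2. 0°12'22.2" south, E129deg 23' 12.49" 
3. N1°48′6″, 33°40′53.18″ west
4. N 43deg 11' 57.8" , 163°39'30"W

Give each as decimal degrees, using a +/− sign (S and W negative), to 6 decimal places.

1. 17.085361, 172.010153
2. -0.206167, 129.386803
3. 1.801667, -33.681439
4. 43.199389, -163.658333

Point 1:
  Latitude: 5′ + 7.3″ = 5.12167′; 17 + 5.12167/60 = 17.0853611
  N → positive
  λ: 172 + 0/60 + 36.55/3600 = 172.0101528
  E → positive
Point 2:
  Lat: 0° + 12/60 + 22.2/3600 = 0 + 0.200000 + 0.006167 = 0.2061667
  S → negative
  Lon: 23′ + 12.49″ = 23.20817′; 129 + 23.20817/60 = 129.3868028
  E → positive
Point 3:
  Latitude: 48′ + 6″ = 48.10000′; 1 + 48.10000/60 = 1.8016667
  N ⇒ keep positive
  Lon: 33 + 40/60 + 53.18/3600 = 33.6814389
  W → negative
Point 4:
  Latitude: 43° + 11/60 + 57.8/3600 = 43 + 0.183333 + 0.016056 = 43.1993889
  N ⇒ keep positive
  Longitude: 163 + 39/60 + 30/3600 = 163.6583333
  W ⇒ negate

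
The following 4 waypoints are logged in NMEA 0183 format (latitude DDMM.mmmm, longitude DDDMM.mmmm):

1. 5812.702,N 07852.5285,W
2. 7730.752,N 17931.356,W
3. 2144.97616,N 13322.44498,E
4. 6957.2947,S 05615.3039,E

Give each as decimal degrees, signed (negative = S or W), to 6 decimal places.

Point 1:
  Latitude: split at 2 digits → 58° and 12.702′; 58 + 12.702/60 = 58.2117000
  N ⇒ keep positive
  λ: split at 3 digits → 078° and 52.5285′; 78 + 52.5285/60 = 78.8754750
  W ⇒ negate
Point 2:
  Lat: split at 2 digits → 77° and 30.752′; 77 + 30.752/60 = 77.5125333
  N → positive
  Lon: split at 3 digits → 179° and 31.356′; 179 + 31.356/60 = 179.5226000
  W ⇒ negate
Point 3:
  Latitude: degrees = first 2 digits = 21, minutes = 44.97616; 21 + 44.97616/60 = 21.7496027
  N ⇒ keep positive
  λ: split at 3 digits → 133° and 22.44498′; 133 + 22.44498/60 = 133.3740830
  E → positive
Point 4:
  φ: split at 2 digits → 69° and 57.2947′; 69 + 57.2947/60 = 69.9549117
  hemisphere S, so the sign is −
  Lon: split at 3 digits → 056° and 15.3039′; 56 + 15.3039/60 = 56.2550650
  E → positive

1. 58.211700, -78.875475
2. 77.512533, -179.522600
3. 21.749603, 133.374083
4. -69.954912, 56.255065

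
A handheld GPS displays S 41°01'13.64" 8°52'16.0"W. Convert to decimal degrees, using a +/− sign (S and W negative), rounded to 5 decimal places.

-41.02046, -8.87111

Latitude: 1′ + 13.64″ = 1.22733′; 41 + 1.22733/60 = 41.020456
S → negative
Lon: 52′ + 16″ = 52.26667′; 8 + 52.26667/60 = 8.871111
W ⇒ negate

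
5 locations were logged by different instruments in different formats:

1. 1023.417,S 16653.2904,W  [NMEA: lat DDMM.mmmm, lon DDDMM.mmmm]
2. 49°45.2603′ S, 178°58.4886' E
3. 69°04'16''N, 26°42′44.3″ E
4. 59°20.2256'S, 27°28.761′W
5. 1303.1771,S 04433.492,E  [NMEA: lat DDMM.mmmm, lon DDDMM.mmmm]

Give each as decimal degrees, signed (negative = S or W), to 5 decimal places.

Point 1:
  Lat: split at 2 digits → 10° and 23.417′; 10 + 23.417/60 = 10.390283
  S ⇒ negate
  λ: degrees = first 3 digits = 166, minutes = 53.2904; 166 + 53.2904/60 = 166.888173
  W ⇒ negate
Point 2:
  Lat: 49 + 45.2603/60 = 49.754338
  hemisphere S, so the sign is −
  Longitude: 58.4886′ = 0.974810°; total 178.974810
  E → positive
Point 3:
  φ: 4′ + 16″ = 4.26667′; 69 + 4.26667/60 = 69.071111
  N ⇒ keep positive
  Lon: 26 + 42/60 + 44.3/3600 = 26.712306
  E ⇒ keep positive
Point 4:
  Latitude: 59 + 20.2256/60 = 59.337093
  S → negative
  λ: 27 + 28.761/60 = 27.479350
  hemisphere W, so the sign is −
Point 5:
  Latitude: degrees = first 2 digits = 13, minutes = 3.1771; 13 + 3.1771/60 = 13.052952
  S → negative
  λ: degrees = first 3 digits = 44, minutes = 33.492; 44 + 33.492/60 = 44.558200
  E → positive

1. -10.39028, -166.88817
2. -49.75434, 178.97481
3. 69.07111, 26.71231
4. -59.33709, -27.47935
5. -13.05295, 44.55820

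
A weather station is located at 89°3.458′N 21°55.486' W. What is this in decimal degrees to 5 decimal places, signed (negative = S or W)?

Latitude: 89 + 3.458/60 = 89.057633
N ⇒ keep positive
Lon: 21 + 55.486/60 = 21.924767
W → negative

89.05763, -21.92477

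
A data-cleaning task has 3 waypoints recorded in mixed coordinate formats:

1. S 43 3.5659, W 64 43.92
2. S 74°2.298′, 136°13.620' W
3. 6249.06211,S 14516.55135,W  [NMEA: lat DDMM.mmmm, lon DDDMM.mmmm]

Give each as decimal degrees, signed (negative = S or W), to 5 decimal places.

Point 1:
  Latitude: 3.5659′ = 0.059432°; total 43.059432
  S → negative
  Longitude: 43.92′ = 0.732000°; total 64.732000
  W → negative
Point 2:
  φ: 74 + 2.298/60 = 74.038300
  hemisphere S, so the sign is −
  Lon: 13.62′ = 0.227000°; total 136.227000
  W ⇒ negate
Point 3:
  Latitude: degrees = first 2 digits = 62, minutes = 49.06211; 62 + 49.06211/60 = 62.817702
  hemisphere S, so the sign is −
  Lon: degrees = first 3 digits = 145, minutes = 16.55135; 145 + 16.55135/60 = 145.275856
  W → negative

1. -43.05943, -64.73200
2. -74.03830, -136.22700
3. -62.81770, -145.27586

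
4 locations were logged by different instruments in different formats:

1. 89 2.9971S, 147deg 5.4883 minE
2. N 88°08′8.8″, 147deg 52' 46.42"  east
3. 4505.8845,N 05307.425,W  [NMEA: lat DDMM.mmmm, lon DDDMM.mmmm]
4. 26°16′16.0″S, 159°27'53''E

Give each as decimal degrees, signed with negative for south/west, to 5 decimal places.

1. -89.04995, 147.09147
2. 88.13578, 147.87956
3. 45.09808, -53.12375
4. -26.27111, 159.46472

Point 1:
  φ: 2.9971′ = 0.049952°; total 89.049952
  S → negative
  λ: 147 + 5.4883/60 = 147.091472
  E → positive
Point 2:
  Latitude: 8′ + 8.8″ = 8.14667′; 88 + 8.14667/60 = 88.135778
  N ⇒ keep positive
  λ: 147° + 52/60 + 46.42/3600 = 147 + 0.866667 + 0.012894 = 147.879561
  E ⇒ keep positive
Point 3:
  φ: degrees = first 2 digits = 45, minutes = 5.8845; 45 + 5.8845/60 = 45.098075
  N ⇒ keep positive
  Lon: degrees = first 3 digits = 53, minutes = 7.425; 53 + 7.425/60 = 53.123750
  W ⇒ negate
Point 4:
  φ: 26° + 16/60 + 16/3600 = 26 + 0.266667 + 0.004444 = 26.271111
  S → negative
  λ: 159° + 27/60 + 53/3600 = 159 + 0.450000 + 0.014722 = 159.464722
  E → positive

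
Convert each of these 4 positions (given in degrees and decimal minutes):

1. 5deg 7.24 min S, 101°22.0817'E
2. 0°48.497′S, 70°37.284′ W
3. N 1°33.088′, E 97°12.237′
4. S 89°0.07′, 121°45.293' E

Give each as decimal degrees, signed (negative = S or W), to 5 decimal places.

1. -5.12067, 101.36803
2. -0.80828, -70.62140
3. 1.55147, 97.20395
4. -89.00117, 121.75488

Point 1:
  φ: 7.24′ = 0.120667°; total 5.120667
  S ⇒ negate
  Lon: 101 + 22.0817/60 = 101.368028
  E → positive
Point 2:
  Latitude: 0 + 48.497/60 = 0.808283
  hemisphere S, so the sign is −
  λ: 70 + 37.284/60 = 70.621400
  W → negative
Point 3:
  Latitude: 33.088′ = 0.551467°; total 1.551467
  N → positive
  Longitude: 97 + 12.237/60 = 97.203950
  E ⇒ keep positive
Point 4:
  φ: 89 + 0.07/60 = 89.001167
  S ⇒ negate
  λ: 45.293′ = 0.754883°; total 121.754883
  E ⇒ keep positive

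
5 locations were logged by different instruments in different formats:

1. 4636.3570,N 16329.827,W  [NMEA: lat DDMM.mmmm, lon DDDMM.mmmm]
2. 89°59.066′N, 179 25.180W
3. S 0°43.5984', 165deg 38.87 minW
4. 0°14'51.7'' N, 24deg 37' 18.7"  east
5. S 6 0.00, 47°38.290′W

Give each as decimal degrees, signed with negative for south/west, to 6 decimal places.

1. 46.605950, -163.497117
2. 89.984433, -179.419667
3. -0.726640, -165.647833
4. 0.247694, 24.621861
5. -6.000000, -47.638167

Point 1:
  φ: degrees = first 2 digits = 46, minutes = 36.357; 46 + 36.357/60 = 46.6059500
  N ⇒ keep positive
  Longitude: degrees = first 3 digits = 163, minutes = 29.827; 163 + 29.827/60 = 163.4971167
  W ⇒ negate
Point 2:
  φ: 89 + 59.066/60 = 89.9844333
  N ⇒ keep positive
  Longitude: 179 + 25.18/60 = 179.4196667
  W ⇒ negate
Point 3:
  Lat: 0 + 43.5984/60 = 0.7266400
  S ⇒ negate
  Lon: 165 + 38.87/60 = 165.6478333
  W → negative
Point 4:
  Lat: 14′ + 51.7″ = 14.86167′; 0 + 14.86167/60 = 0.2476944
  N → positive
  λ: 37′ + 18.7″ = 37.31167′; 24 + 37.31167/60 = 24.6218611
  E → positive
Point 5:
  Lat: 6 + 0/60 = 6.0000000
  hemisphere S, so the sign is −
  Longitude: 47 + 38.29/60 = 47.6381667
  W ⇒ negate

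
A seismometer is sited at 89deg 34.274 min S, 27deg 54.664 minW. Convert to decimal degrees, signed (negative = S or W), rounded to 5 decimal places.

Latitude: 34.274′ = 0.571233°; total 89.571233
S → negative
Longitude: 27 + 54.664/60 = 27.911067
W ⇒ negate

-89.57123, -27.91107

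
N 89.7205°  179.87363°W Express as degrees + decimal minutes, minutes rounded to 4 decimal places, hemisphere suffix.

89° 43.2300′ N, 179° 52.4178′ W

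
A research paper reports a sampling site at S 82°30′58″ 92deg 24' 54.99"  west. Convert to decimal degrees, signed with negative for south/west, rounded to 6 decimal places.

φ: 30′ + 58″ = 30.96667′; 82 + 30.96667/60 = 82.5161111
S ⇒ negate
Lon: 92° + 24/60 + 54.99/3600 = 92 + 0.400000 + 0.015275 = 92.4152750
W ⇒ negate

-82.516111, -92.415275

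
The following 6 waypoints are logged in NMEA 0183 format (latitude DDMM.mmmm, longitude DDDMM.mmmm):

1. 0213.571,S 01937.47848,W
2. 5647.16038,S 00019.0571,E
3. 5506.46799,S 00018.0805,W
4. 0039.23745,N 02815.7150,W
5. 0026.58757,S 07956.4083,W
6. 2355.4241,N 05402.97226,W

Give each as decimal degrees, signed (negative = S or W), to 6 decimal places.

1. -2.226183, -19.624641
2. -56.786006, 0.317618
3. -55.107800, -0.301342
4. 0.653958, -28.261917
5. -0.443126, -79.940138
6. 23.923735, -54.049538

Point 1:
  Lat: degrees = first 2 digits = 2, minutes = 13.571; 2 + 13.571/60 = 2.2261833
  hemisphere S, so the sign is −
  Lon: split at 3 digits → 019° and 37.47848′; 19 + 37.47848/60 = 19.6246413
  W → negative
Point 2:
  φ: degrees = first 2 digits = 56, minutes = 47.16038; 56 + 47.16038/60 = 56.7860063
  hemisphere S, so the sign is −
  Lon: split at 3 digits → 000° and 19.0571′; 0 + 19.0571/60 = 0.3176183
  E → positive
Point 3:
  Latitude: split at 2 digits → 55° and 6.46799′; 55 + 6.46799/60 = 55.1077998
  hemisphere S, so the sign is −
  Longitude: degrees = first 3 digits = 0, minutes = 18.0805; 0 + 18.0805/60 = 0.3013417
  W ⇒ negate
Point 4:
  Latitude: degrees = first 2 digits = 0, minutes = 39.23745; 0 + 39.23745/60 = 0.6539575
  N → positive
  Longitude: degrees = first 3 digits = 28, minutes = 15.715; 28 + 15.715/60 = 28.2619167
  W ⇒ negate
Point 5:
  Latitude: split at 2 digits → 00° and 26.58757′; 0 + 26.58757/60 = 0.4431262
  hemisphere S, so the sign is −
  λ: split at 3 digits → 079° and 56.4083′; 79 + 56.4083/60 = 79.9401383
  W ⇒ negate
Point 6:
  φ: split at 2 digits → 23° and 55.4241′; 23 + 55.4241/60 = 23.9237350
  N → positive
  λ: split at 3 digits → 054° and 2.97226′; 54 + 2.97226/60 = 54.0495377
  W → negative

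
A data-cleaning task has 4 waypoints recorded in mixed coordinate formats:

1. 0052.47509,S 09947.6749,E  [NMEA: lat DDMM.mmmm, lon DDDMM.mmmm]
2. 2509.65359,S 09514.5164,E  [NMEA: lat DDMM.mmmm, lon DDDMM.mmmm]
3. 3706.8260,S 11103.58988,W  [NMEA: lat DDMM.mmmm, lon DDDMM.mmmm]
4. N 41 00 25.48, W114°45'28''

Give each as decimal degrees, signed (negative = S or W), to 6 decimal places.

1. -0.874585, 99.794582
2. -25.160893, 95.241940
3. -37.113767, -111.059831
4. 41.007078, -114.757778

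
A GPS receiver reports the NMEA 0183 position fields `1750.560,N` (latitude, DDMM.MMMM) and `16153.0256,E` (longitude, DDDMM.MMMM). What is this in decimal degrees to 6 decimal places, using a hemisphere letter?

φ: degrees = first 2 digits = 17, minutes = 50.56; 17 + 50.56/60 = 17.8426667
Longitude: split at 3 digits → 161° and 53.0256′; 161 + 53.0256/60 = 161.8837600

17.842667° N, 161.883760° E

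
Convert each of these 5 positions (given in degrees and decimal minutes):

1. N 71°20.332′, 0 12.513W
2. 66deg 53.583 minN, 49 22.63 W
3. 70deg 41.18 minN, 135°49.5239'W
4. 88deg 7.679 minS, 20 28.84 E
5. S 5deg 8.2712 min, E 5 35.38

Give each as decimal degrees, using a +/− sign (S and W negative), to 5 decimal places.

1. 71.33887, -0.20855
2. 66.89305, -49.37717
3. 70.68633, -135.82540
4. -88.12798, 20.48067
5. -5.13785, 5.58967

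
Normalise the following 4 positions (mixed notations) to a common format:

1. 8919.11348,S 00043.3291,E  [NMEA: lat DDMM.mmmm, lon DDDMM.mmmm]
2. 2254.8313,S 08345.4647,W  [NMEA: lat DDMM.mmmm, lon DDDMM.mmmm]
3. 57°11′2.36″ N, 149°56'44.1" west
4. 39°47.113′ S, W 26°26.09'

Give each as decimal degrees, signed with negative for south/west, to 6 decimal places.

1. -89.318558, 0.722152
2. -22.913855, -83.757745
3. 57.183989, -149.945583
4. -39.785217, -26.434833

Point 1:
  φ: degrees = first 2 digits = 89, minutes = 19.11348; 89 + 19.11348/60 = 89.3185580
  S ⇒ negate
  Longitude: split at 3 digits → 000° and 43.3291′; 0 + 43.3291/60 = 0.7221517
  E → positive
Point 2:
  φ: split at 2 digits → 22° and 54.8313′; 22 + 54.8313/60 = 22.9138550
  hemisphere S, so the sign is −
  λ: degrees = first 3 digits = 83, minutes = 45.4647; 83 + 45.4647/60 = 83.7577450
  W ⇒ negate
Point 3:
  Lat: 57° + 11/60 + 2.36/3600 = 57 + 0.183333 + 0.000656 = 57.1839889
  N ⇒ keep positive
  Longitude: 149° + 56/60 + 44.1/3600 = 149 + 0.933333 + 0.012250 = 149.9455833
  W → negative
Point 4:
  φ: 47.113′ = 0.785217°; total 39.7852167
  S ⇒ negate
  λ: 26 + 26.09/60 = 26.4348333
  W ⇒ negate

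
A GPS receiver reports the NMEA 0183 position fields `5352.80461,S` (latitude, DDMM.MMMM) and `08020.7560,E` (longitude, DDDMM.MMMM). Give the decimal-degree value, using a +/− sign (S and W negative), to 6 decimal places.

-53.880077, 80.345933

Latitude: split at 2 digits → 53° and 52.80461′; 53 + 52.80461/60 = 53.8800768
S ⇒ negate
Longitude: split at 3 digits → 080° and 20.756′; 80 + 20.756/60 = 80.3459333
E ⇒ keep positive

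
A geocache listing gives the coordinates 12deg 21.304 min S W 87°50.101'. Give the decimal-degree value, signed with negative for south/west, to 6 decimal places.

-12.355067, -87.835017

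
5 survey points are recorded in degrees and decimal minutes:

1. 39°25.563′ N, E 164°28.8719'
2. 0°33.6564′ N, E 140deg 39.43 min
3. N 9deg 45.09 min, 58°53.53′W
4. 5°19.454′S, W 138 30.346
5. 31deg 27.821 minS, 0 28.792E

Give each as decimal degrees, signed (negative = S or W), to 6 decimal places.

Point 1:
  Latitude: 39 + 25.563/60 = 39.4260500
  N → positive
  Longitude: 28.8719′ = 0.481198°; total 164.4811983
  E → positive
Point 2:
  Lat: 0 + 33.6564/60 = 0.5609400
  N ⇒ keep positive
  λ: 140 + 39.43/60 = 140.6571667
  E → positive
Point 3:
  Latitude: 45.09′ = 0.751500°; total 9.7515000
  N → positive
  λ: 53.53′ = 0.892167°; total 58.8921667
  W → negative
Point 4:
  Latitude: 19.454′ = 0.324233°; total 5.3242333
  S ⇒ negate
  Lon: 138 + 30.346/60 = 138.5057667
  W ⇒ negate
Point 5:
  Latitude: 27.821′ = 0.463683°; total 31.4636833
  S ⇒ negate
  Longitude: 0 + 28.792/60 = 0.4798667
  E ⇒ keep positive

1. 39.426050, 164.481198
2. 0.560940, 140.657167
3. 9.751500, -58.892167
4. -5.324233, -138.505767
5. -31.463683, 0.479867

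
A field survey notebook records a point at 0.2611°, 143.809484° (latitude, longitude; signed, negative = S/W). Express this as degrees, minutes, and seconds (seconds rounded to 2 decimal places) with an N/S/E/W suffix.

0°15′39.96″ N, 143°48′34.14″ E

φ: whole degrees 0; 15.66600′ → 15′ and 39.9600″
λ: 0.809484 × 60 = 48.56904′ → 48′, remainder × 60 = 34.1424″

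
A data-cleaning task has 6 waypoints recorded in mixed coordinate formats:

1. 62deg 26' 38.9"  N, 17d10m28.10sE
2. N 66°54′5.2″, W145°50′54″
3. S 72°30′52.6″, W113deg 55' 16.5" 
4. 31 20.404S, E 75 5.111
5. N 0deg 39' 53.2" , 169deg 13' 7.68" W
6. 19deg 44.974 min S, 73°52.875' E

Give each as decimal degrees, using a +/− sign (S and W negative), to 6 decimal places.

1. 62.444139, 17.174472
2. 66.901444, -145.848333
3. -72.514611, -113.921250
4. -31.340067, 75.085183
5. 0.664778, -169.218800
6. -19.749567, 73.881250

Point 1:
  φ: 62 + 26/60 + 38.9/3600 = 62.4441389
  N ⇒ keep positive
  Longitude: 17° + 10/60 + 28.1/3600 = 17 + 0.166667 + 0.007806 = 17.1744722
  E ⇒ keep positive
Point 2:
  Lat: 66 + 54/60 + 5.2/3600 = 66.9014444
  N → positive
  λ: 145 + 50/60 + 54/3600 = 145.8483333
  W ⇒ negate
Point 3:
  Lat: 72° + 30/60 + 52.6/3600 = 72 + 0.500000 + 0.014611 = 72.5146111
  hemisphere S, so the sign is −
  Lon: 113 + 55/60 + 16.5/3600 = 113.9212500
  W ⇒ negate
Point 4:
  Lat: 20.404′ = 0.340067°; total 31.3400667
  hemisphere S, so the sign is −
  λ: 5.111′ = 0.085183°; total 75.0851833
  E → positive
Point 5:
  Latitude: 0 + 39/60 + 53.2/3600 = 0.6647778
  N → positive
  Longitude: 169° + 13/60 + 7.68/3600 = 169 + 0.216667 + 0.002133 = 169.2188000
  W → negative
Point 6:
  Lat: 19 + 44.974/60 = 19.7495667
  S → negative
  λ: 73 + 52.875/60 = 73.8812500
  E ⇒ keep positive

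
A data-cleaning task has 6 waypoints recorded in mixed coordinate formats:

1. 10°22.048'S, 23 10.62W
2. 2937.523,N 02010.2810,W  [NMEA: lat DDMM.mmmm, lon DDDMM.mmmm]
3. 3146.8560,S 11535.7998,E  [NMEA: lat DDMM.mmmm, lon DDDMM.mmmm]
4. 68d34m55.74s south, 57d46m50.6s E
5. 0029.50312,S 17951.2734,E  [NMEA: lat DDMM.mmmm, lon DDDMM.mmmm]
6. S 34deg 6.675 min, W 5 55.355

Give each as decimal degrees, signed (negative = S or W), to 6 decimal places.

1. -10.367467, -23.177000
2. 29.625383, -20.171350
3. -31.780933, 115.596663
4. -68.582150, 57.780722
5. -0.491719, 179.854557
6. -34.111250, -5.922583

Point 1:
  φ: 22.048′ = 0.367467°; total 10.3674667
  S ⇒ negate
  λ: 23 + 10.62/60 = 23.1770000
  W → negative
Point 2:
  Latitude: degrees = first 2 digits = 29, minutes = 37.523; 29 + 37.523/60 = 29.6253833
  N ⇒ keep positive
  Lon: degrees = first 3 digits = 20, minutes = 10.281; 20 + 10.281/60 = 20.1713500
  W ⇒ negate
Point 3:
  Lat: split at 2 digits → 31° and 46.856′; 31 + 46.856/60 = 31.7809333
  S → negative
  Lon: degrees = first 3 digits = 115, minutes = 35.7998; 115 + 35.7998/60 = 115.5966633
  E ⇒ keep positive
Point 4:
  Lat: 68° + 34/60 + 55.74/3600 = 68 + 0.566667 + 0.015483 = 68.5821500
  S → negative
  λ: 57 + 46/60 + 50.6/3600 = 57.7807222
  E → positive
Point 5:
  φ: split at 2 digits → 00° and 29.50312′; 0 + 29.50312/60 = 0.4917187
  S ⇒ negate
  λ: degrees = first 3 digits = 179, minutes = 51.2734; 179 + 51.2734/60 = 179.8545567
  E ⇒ keep positive
Point 6:
  Latitude: 6.675′ = 0.111250°; total 34.1112500
  S ⇒ negate
  λ: 5 + 55.355/60 = 5.9225833
  hemisphere W, so the sign is −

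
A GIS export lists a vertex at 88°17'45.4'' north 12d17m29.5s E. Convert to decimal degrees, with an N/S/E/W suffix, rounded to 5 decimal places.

φ: 88° + 17/60 + 45.4/3600 = 88 + 0.283333 + 0.012611 = 88.295944
Longitude: 12 + 17/60 + 29.5/3600 = 12.291528

88.29594° N, 12.29153° E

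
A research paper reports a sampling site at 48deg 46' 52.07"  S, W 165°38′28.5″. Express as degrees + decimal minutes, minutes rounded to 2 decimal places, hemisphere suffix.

48° 46.87′ S, 165° 38.48′ W

Lat: seconds/60 = 0.86783; minutes = 46 + 0.86783 = 46.8678
Lon: 38 + 28.5/60 = 38.4750′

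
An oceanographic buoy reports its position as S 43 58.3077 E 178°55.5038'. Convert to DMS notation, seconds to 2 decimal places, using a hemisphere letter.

43°58′18.46″ S, 178°55′30.23″ E

Lat: fractional minutes 0.30770 × 60 = 18.4620″
Longitude: 55.50380′ → 55′ and 0.50380 × 60 = 30.2280″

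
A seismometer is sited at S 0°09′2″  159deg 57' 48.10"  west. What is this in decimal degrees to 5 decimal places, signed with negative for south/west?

-0.15056, -159.96336

φ: 0 + 9/60 + 2/3600 = 0.150556
S ⇒ negate
Longitude: 57′ + 48.1″ = 57.80167′; 159 + 57.80167/60 = 159.963361
W ⇒ negate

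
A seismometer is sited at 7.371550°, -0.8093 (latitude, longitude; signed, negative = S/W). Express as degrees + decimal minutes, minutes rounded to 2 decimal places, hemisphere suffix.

φ: fractional part 0.371550 → 22.2930 minutes
Longitude is negative → W; |value| = 0.809300
Longitude: 0° + 0.809300 × 60 = 0° 48.5580′

7° 22.29′ N, 0° 48.56′ W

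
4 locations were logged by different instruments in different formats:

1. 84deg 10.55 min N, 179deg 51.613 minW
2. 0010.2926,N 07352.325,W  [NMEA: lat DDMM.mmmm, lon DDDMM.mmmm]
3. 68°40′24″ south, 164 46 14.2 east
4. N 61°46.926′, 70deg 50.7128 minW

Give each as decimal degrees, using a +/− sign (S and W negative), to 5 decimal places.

Point 1:
  Latitude: 84 + 10.55/60 = 84.175833
  N ⇒ keep positive
  Longitude: 51.613′ = 0.860217°; total 179.860217
  W → negative
Point 2:
  Latitude: degrees = first 2 digits = 0, minutes = 10.2926; 0 + 10.2926/60 = 0.171543
  N → positive
  Lon: degrees = first 3 digits = 73, minutes = 52.325; 73 + 52.325/60 = 73.872083
  W → negative
Point 3:
  Latitude: 68° + 40/60 + 24/3600 = 68 + 0.666667 + 0.006667 = 68.673333
  S ⇒ negate
  λ: 164 + 46/60 + 14.2/3600 = 164.770611
  E → positive
Point 4:
  Latitude: 46.926′ = 0.782100°; total 61.782100
  N ⇒ keep positive
  Lon: 50.7128′ = 0.845213°; total 70.845213
  W → negative

1. 84.17583, -179.86022
2. 0.17154, -73.87208
3. -68.67333, 164.77061
4. 61.78210, -70.84521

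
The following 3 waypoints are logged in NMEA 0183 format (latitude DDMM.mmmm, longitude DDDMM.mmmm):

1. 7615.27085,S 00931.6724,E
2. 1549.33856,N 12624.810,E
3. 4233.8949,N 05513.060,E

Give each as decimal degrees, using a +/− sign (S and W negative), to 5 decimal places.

1. -76.25451, 9.52787
2. 15.82231, 126.41350
3. 42.56492, 55.21767

Point 1:
  Lat: degrees = first 2 digits = 76, minutes = 15.27085; 76 + 15.27085/60 = 76.254514
  S ⇒ negate
  Lon: degrees = first 3 digits = 9, minutes = 31.6724; 9 + 31.6724/60 = 9.527873
  E ⇒ keep positive
Point 2:
  φ: split at 2 digits → 15° and 49.33856′; 15 + 49.33856/60 = 15.822309
  N → positive
  Longitude: split at 3 digits → 126° and 24.81′; 126 + 24.81/60 = 126.413500
  E ⇒ keep positive
Point 3:
  Latitude: split at 2 digits → 42° and 33.8949′; 42 + 33.8949/60 = 42.564915
  N → positive
  Longitude: degrees = first 3 digits = 55, minutes = 13.06; 55 + 13.06/60 = 55.217667
  E → positive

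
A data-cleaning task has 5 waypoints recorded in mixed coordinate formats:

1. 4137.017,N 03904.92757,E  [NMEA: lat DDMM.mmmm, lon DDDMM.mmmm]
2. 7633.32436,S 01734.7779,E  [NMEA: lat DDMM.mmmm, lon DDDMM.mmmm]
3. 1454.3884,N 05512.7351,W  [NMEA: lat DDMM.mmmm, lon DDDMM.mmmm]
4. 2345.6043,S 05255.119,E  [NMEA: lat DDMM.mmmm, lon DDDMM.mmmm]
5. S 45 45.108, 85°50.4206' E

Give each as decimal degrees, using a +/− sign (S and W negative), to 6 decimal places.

1. 41.616950, 39.082126
2. -76.555406, 17.579632
3. 14.906473, -55.212252
4. -23.760072, 52.918650
5. -45.751800, 85.840343

Point 1:
  φ: split at 2 digits → 41° and 37.017′; 41 + 37.017/60 = 41.6169500
  N → positive
  λ: degrees = first 3 digits = 39, minutes = 4.92757; 39 + 4.92757/60 = 39.0821262
  E ⇒ keep positive
Point 2:
  Latitude: split at 2 digits → 76° and 33.32436′; 76 + 33.32436/60 = 76.5554060
  S → negative
  λ: split at 3 digits → 017° and 34.7779′; 17 + 34.7779/60 = 17.5796317
  E → positive
Point 3:
  Latitude: degrees = first 2 digits = 14, minutes = 54.3884; 14 + 54.3884/60 = 14.9064733
  N → positive
  Lon: split at 3 digits → 055° and 12.7351′; 55 + 12.7351/60 = 55.2122517
  W ⇒ negate
Point 4:
  Lat: degrees = first 2 digits = 23, minutes = 45.6043; 23 + 45.6043/60 = 23.7600717
  S ⇒ negate
  Lon: degrees = first 3 digits = 52, minutes = 55.119; 52 + 55.119/60 = 52.9186500
  E ⇒ keep positive
Point 5:
  φ: 45.108′ = 0.751800°; total 45.7518000
  S → negative
  Longitude: 50.4206′ = 0.840343°; total 85.8403433
  E → positive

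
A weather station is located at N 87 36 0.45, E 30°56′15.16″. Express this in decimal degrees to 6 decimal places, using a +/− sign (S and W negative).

87.600125, 30.937544

Latitude: 36′ + 0.45″ = 36.00750′; 87 + 36.00750/60 = 87.6001250
N → positive
λ: 30° + 56/60 + 15.16/3600 = 30 + 0.933333 + 0.004211 = 30.9375444
E → positive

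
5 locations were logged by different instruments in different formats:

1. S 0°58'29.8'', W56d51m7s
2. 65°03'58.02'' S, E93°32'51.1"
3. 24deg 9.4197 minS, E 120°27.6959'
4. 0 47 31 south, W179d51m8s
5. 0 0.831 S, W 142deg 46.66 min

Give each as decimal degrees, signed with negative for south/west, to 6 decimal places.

1. -0.974944, -56.851944
2. -65.066117, 93.547528
3. -24.156995, 120.461598
4. -0.791944, -179.852222
5. -0.013850, -142.777667

Point 1:
  Lat: 0° + 58/60 + 29.8/3600 = 0 + 0.966667 + 0.008278 = 0.9749444
  S → negative
  Longitude: 56 + 51/60 + 7/3600 = 56.8519444
  W ⇒ negate
Point 2:
  Lat: 3′ + 58.02″ = 3.96700′; 65 + 3.96700/60 = 65.0661167
  hemisphere S, so the sign is −
  λ: 93 + 32/60 + 51.1/3600 = 93.5475278
  E ⇒ keep positive
Point 3:
  Latitude: 9.4197′ = 0.156995°; total 24.1569950
  hemisphere S, so the sign is −
  Longitude: 120 + 27.6959/60 = 120.4615983
  E → positive
Point 4:
  Lat: 47′ + 31″ = 47.51667′; 0 + 47.51667/60 = 0.7919444
  S ⇒ negate
  λ: 179 + 51/60 + 8/3600 = 179.8522222
  W ⇒ negate
Point 5:
  Latitude: 0.831′ = 0.013850°; total 0.0138500
  S ⇒ negate
  Longitude: 142 + 46.66/60 = 142.7776667
  W ⇒ negate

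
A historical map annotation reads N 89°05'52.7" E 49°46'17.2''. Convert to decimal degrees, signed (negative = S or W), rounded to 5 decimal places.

Lat: 5′ + 52.7″ = 5.87833′; 89 + 5.87833/60 = 89.097972
N ⇒ keep positive
Lon: 46′ + 17.2″ = 46.28667′; 49 + 46.28667/60 = 49.771444
E ⇒ keep positive

89.09797, 49.77144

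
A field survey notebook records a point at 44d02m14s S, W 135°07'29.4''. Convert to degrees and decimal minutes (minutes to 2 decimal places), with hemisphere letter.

44° 2.23′ S, 135° 7.49′ W

φ: seconds/60 = 0.23333; minutes = 2 + 0.23333 = 2.2333
Longitude: seconds/60 = 0.49000; minutes = 7 + 0.49000 = 7.4900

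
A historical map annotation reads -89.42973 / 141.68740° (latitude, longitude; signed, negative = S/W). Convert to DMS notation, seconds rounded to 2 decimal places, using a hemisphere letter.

89°25′47.03″ S, 141°41′14.64″ E

Latitude is negative → S; |value| = 89.429730
φ: whole degrees 89; 25.78380′ → 25′ and 47.0280″
Longitude: 0.687400 × 60 = 41.24400′ → 41′, remainder × 60 = 14.6400″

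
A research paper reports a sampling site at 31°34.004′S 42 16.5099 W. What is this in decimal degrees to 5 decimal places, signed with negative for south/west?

φ: 34.004′ = 0.566733°; total 31.566733
S → negative
λ: 42 + 16.5099/60 = 42.275165
hemisphere W, so the sign is −

-31.56673, -42.27517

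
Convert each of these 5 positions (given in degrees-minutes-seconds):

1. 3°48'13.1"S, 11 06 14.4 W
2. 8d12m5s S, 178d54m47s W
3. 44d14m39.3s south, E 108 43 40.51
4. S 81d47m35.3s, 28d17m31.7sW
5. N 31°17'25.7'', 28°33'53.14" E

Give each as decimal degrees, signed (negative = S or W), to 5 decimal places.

1. -3.80364, -11.10400
2. -8.20139, -178.91306
3. -44.24425, 108.72792
4. -81.79314, -28.29214
5. 31.29047, 28.56476

Point 1:
  φ: 3 + 48/60 + 13.1/3600 = 3.803639
  hemisphere S, so the sign is −
  Longitude: 11 + 6/60 + 14.4/3600 = 11.104000
  W → negative
Point 2:
  φ: 12′ + 5″ = 12.08333′; 8 + 12.08333/60 = 8.201389
  S ⇒ negate
  λ: 178° + 54/60 + 47/3600 = 178 + 0.900000 + 0.013056 = 178.913056
  W → negative
Point 3:
  Latitude: 44° + 14/60 + 39.3/3600 = 44 + 0.233333 + 0.010917 = 44.244250
  S ⇒ negate
  Lon: 108 + 43/60 + 40.51/3600 = 108.727919
  E → positive
Point 4:
  φ: 47′ + 35.3″ = 47.58833′; 81 + 47.58833/60 = 81.793139
  S → negative
  Lon: 17′ + 31.7″ = 17.52833′; 28 + 17.52833/60 = 28.292139
  W → negative
Point 5:
  Latitude: 31 + 17/60 + 25.7/3600 = 31.290472
  N → positive
  Lon: 28 + 33/60 + 53.14/3600 = 28.564761
  E → positive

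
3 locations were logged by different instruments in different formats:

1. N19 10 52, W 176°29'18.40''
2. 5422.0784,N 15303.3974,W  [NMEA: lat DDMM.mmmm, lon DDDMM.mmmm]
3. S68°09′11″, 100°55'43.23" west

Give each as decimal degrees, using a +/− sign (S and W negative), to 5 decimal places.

1. 19.18111, -176.48844
2. 54.36797, -153.05662
3. -68.15306, -100.92868

Point 1:
  φ: 19 + 10/60 + 52/3600 = 19.181111
  N → positive
  λ: 176 + 29/60 + 18.4/3600 = 176.488444
  W → negative
Point 2:
  φ: split at 2 digits → 54° and 22.0784′; 54 + 22.0784/60 = 54.367973
  N ⇒ keep positive
  Longitude: split at 3 digits → 153° and 3.3974′; 153 + 3.3974/60 = 153.056623
  W → negative
Point 3:
  Latitude: 68 + 9/60 + 11/3600 = 68.153056
  S ⇒ negate
  Lon: 100° + 55/60 + 43.23/3600 = 100 + 0.916667 + 0.012008 = 100.928675
  W → negative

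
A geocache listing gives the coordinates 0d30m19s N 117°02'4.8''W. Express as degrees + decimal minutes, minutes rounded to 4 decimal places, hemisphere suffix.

0° 30.3167′ N, 117° 2.0800′ W

φ: 30 + 19/60 = 30.316667′
Longitude: 2 + 4.8/60 = 2.080000′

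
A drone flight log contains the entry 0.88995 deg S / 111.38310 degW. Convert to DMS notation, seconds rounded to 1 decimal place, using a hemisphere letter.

0°53′23.8″ S, 111°22′59.2″ W

φ: whole degrees 0; 53.39700′ → 53′ and 23.820″
Longitude: 0.383100 × 60 = 22.98600′ → 22′, remainder × 60 = 59.160″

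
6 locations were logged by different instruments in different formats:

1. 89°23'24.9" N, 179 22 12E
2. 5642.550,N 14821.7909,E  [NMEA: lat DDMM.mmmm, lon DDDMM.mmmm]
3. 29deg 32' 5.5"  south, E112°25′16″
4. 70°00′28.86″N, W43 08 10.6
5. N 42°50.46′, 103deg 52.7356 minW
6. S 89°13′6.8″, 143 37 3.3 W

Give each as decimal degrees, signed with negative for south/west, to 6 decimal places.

Point 1:
  φ: 89 + 23/60 + 24.9/3600 = 89.3902500
  N ⇒ keep positive
  Lon: 22′ + 12″ = 22.20000′; 179 + 22.20000/60 = 179.3700000
  E → positive
Point 2:
  Latitude: degrees = first 2 digits = 56, minutes = 42.55; 56 + 42.55/60 = 56.7091667
  N ⇒ keep positive
  Longitude: split at 3 digits → 148° and 21.7909′; 148 + 21.7909/60 = 148.3631817
  E → positive
Point 3:
  Lat: 32′ + 5.5″ = 32.09167′; 29 + 32.09167/60 = 29.5348611
  S ⇒ negate
  Lon: 25′ + 16″ = 25.26667′; 112 + 25.26667/60 = 112.4211111
  E → positive
Point 4:
  Latitude: 70° + 0/60 + 28.86/3600 = 70 + 0.000000 + 0.008017 = 70.0080167
  N → positive
  Longitude: 43° + 8/60 + 10.6/3600 = 43 + 0.133333 + 0.002944 = 43.1362778
  hemisphere W, so the sign is −
Point 5:
  Latitude: 50.46′ = 0.841000°; total 42.8410000
  N ⇒ keep positive
  Lon: 103 + 52.7356/60 = 103.8789267
  W ⇒ negate
Point 6:
  φ: 89 + 13/60 + 6.8/3600 = 89.2185556
  hemisphere S, so the sign is −
  Lon: 37′ + 3.3″ = 37.05500′; 143 + 37.05500/60 = 143.6175833
  W → negative

1. 89.390250, 179.370000
2. 56.709167, 148.363182
3. -29.534861, 112.421111
4. 70.008017, -43.136278
5. 42.841000, -103.878927
6. -89.218556, -143.617583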